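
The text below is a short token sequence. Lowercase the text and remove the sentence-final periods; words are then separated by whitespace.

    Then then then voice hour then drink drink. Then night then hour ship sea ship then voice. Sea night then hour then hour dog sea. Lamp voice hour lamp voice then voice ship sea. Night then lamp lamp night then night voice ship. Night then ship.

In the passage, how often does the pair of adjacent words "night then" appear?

5

Scanning the 45 overlapping bigram windows for "night then":
  position 10–11: night then
  position 19–20: night then
  position 35–36: night then
  position 39–40: night then
  position 44–45: night then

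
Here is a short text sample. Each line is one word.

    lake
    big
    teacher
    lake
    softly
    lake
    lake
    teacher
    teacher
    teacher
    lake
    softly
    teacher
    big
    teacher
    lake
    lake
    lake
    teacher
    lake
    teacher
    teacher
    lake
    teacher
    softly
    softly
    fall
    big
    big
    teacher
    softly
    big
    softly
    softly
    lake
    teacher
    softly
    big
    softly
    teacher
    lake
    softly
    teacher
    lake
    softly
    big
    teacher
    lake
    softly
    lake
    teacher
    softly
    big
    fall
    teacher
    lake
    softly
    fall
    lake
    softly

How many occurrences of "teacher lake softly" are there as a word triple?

Scanning the 58 overlapping trigram windows for "teacher lake softly":
  position 3–5: teacher lake softly
  position 10–12: teacher lake softly
  position 40–42: teacher lake softly
  position 43–45: teacher lake softly
  position 47–49: teacher lake softly
  position 55–57: teacher lake softly

6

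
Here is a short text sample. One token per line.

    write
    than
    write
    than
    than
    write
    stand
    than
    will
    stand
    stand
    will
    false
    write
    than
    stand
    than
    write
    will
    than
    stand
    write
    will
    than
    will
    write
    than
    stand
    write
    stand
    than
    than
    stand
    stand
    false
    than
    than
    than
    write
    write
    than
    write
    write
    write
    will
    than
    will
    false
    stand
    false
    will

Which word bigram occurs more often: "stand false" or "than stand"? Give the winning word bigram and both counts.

"than stand" (4 vs 2)

"stand false": 2 occurrences
"than stand": 4 occurrences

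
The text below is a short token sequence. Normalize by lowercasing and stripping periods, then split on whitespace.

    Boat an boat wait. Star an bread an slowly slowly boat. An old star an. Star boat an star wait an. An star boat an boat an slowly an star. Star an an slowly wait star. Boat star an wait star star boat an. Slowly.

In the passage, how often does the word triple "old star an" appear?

1

Scanning the 43 overlapping trigram windows for "old star an":
  position 13–15: old star an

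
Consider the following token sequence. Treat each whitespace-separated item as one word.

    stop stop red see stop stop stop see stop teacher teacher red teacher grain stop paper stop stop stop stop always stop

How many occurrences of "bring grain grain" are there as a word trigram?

Scanning the 20 overlapping trigram windows for "bring grain grain":
  (none found)

0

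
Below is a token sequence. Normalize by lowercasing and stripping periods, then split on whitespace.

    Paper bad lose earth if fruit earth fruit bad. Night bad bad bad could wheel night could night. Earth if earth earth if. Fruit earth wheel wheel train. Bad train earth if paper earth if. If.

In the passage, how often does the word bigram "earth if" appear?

5

Scanning the 35 overlapping bigram windows for "earth if":
  position 4–5: earth if
  position 19–20: earth if
  position 22–23: earth if
  position 31–32: earth if
  position 34–35: earth if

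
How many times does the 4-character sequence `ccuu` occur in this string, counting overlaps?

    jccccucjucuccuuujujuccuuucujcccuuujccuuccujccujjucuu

Sliding a length-4 window over the 52 characters (49 positions):
  position 12–15: ccuu
  position 21–24: ccuu
  position 30–33: ccuu
  position 36–39: ccuu

4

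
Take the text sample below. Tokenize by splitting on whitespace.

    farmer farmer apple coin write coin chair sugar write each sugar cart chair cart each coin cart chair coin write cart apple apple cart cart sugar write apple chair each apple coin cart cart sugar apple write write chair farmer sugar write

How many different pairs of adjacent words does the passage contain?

42 tokens → 41 bigram windows in total.
Repeated bigrams (each contributes count−1 duplicates):
  sugar write: 3
  apple coin: 2
  cart cart: 2
  cart chair: 2
  cart sugar: 2
  coin cart: 2
  coin write: 2
8 duplicate windows → 41 − 8 = 33 distinct.

33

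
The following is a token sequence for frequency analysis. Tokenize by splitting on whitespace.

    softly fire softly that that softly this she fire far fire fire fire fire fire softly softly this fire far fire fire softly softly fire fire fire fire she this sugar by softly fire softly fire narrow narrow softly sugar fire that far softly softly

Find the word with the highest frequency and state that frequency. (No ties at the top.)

"fire", 17 times

Unigram frequencies (highest first):
  fire: 17
  softly: 12
  that: 3
  this: 3
  far: 3
  she: 2
  … (3 more, each ≤ 2)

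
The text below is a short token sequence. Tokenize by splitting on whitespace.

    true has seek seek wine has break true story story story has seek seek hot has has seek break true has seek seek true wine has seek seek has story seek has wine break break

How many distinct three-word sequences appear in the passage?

29

35 tokens → 33 trigram windows in total.
Repeated trigrams (each contributes count−1 duplicates):
  has seek seek: 4
  true has seek: 2
4 duplicate windows → 33 − 4 = 29 distinct.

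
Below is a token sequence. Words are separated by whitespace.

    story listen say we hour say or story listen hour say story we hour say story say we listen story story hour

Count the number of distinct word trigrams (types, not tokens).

22 tokens → 20 trigram windows in total.
Repeated trigrams (each contributes count−1 duplicates):
  hour say story: 2
  we hour say: 2
2 duplicate windows → 20 − 2 = 18 distinct.

18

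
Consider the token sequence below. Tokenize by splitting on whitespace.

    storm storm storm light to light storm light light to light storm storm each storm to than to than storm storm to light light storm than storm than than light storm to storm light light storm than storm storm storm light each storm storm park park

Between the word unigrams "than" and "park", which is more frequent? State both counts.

"than": 6 occurrences
"park": 2 occurrences

"than" (6 vs 2)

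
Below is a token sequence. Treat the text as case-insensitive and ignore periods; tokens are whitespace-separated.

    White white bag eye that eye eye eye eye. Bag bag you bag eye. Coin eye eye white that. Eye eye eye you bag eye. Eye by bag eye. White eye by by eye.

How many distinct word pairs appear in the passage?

20

34 tokens → 33 bigram windows in total.
Repeated bigrams (each contributes count−1 duplicates):
  eye eye: 7
  bag eye: 4
  eye by: 2
  eye white: 2
  that eye: 2
  you bag: 2
13 duplicate windows → 33 − 13 = 20 distinct.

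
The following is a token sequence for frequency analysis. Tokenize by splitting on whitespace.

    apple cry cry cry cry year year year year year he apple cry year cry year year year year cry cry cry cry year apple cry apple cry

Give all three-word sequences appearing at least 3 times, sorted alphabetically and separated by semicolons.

cry cry cry; year year year

Trigram counts meeting the condition (at least 3 times):
  cry cry cry: 4
  year year year: 5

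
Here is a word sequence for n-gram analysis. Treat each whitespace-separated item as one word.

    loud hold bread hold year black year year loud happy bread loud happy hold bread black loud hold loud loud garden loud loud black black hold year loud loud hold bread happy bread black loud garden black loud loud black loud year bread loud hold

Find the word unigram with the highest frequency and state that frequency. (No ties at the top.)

Unigram frequencies (highest first):
  loud: 15
  hold: 7
  black: 7
  bread: 6
  year: 5
  happy: 3
  … (1 more, each ≤ 2)

"loud", 15 times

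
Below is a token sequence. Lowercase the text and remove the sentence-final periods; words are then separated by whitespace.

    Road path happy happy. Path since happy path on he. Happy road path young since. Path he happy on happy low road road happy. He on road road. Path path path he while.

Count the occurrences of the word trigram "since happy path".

Scanning the 31 overlapping trigram windows for "since happy path":
  position 6–8: since happy path

1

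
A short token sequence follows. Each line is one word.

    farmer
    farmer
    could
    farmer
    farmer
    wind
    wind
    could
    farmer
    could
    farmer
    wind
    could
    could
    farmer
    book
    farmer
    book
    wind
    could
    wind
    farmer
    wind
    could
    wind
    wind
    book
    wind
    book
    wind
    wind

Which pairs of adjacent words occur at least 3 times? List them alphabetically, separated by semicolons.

book wind; could farmer; farmer wind; wind could; wind wind

Bigram counts meeting the condition (at least 3 times):
  book wind: 3
  could farmer: 4
  farmer wind: 3
  wind could: 4
  wind wind: 3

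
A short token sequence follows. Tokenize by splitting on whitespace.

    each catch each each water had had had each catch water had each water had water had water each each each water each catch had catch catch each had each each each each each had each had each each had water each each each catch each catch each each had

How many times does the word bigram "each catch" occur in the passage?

5

Scanning the 49 overlapping bigram windows for "each catch":
  position 1–2: each catch
  position 9–10: each catch
  position 23–24: each catch
  position 44–45: each catch
  position 46–47: each catch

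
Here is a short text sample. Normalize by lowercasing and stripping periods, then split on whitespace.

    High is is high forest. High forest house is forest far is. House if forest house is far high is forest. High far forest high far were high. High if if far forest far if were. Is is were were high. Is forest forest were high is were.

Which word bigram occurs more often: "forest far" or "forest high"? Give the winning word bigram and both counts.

"forest high" (3 vs 2)

"forest far": 2 occurrences
"forest high": 3 occurrences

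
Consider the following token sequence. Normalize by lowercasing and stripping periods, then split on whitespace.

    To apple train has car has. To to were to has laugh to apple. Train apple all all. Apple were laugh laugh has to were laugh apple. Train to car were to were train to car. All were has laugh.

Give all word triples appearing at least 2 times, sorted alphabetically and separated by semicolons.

to apple train; train to car

Trigram counts meeting the condition (at least 2 times):
  to apple train: 2
  train to car: 2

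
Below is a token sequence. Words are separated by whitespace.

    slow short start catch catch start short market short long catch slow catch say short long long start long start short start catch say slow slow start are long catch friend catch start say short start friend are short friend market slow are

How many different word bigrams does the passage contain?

32

43 tokens → 42 bigram windows in total.
Repeated bigrams (each contributes count−1 duplicates):
  short start: 3
  catch say: 2
  catch start: 2
  long catch: 2
  long start: 2
  say short: 2
  short long: 2
  start catch: 2
  … (1 more repeated)
10 duplicate windows → 42 − 10 = 32 distinct.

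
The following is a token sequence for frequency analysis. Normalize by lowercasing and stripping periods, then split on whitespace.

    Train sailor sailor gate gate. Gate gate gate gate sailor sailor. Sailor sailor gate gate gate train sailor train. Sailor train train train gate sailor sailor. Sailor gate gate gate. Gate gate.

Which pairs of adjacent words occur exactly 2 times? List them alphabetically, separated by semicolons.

Bigram counts meeting the condition (exactly 2 times):
  gate sailor: 2
  sailor train: 2
  train train: 2

gate sailor; sailor train; train train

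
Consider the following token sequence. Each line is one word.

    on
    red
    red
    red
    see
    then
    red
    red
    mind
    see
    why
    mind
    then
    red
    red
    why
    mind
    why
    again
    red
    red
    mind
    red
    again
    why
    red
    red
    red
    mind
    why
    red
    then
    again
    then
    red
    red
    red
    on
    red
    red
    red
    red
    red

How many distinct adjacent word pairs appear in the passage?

43 tokens → 42 bigram windows in total.
Repeated bigrams (each contributes count−1 duplicates):
  red red: 13
  red mind: 3
  then red: 3
  mind why: 2
  on red: 2
  why mind: 2
  why red: 2
20 duplicate windows → 42 − 20 = 22 distinct.

22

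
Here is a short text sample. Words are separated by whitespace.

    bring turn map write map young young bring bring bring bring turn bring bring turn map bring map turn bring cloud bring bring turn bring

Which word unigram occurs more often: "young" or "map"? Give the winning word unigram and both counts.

"map" (4 vs 2)

"young": 2 occurrences
"map": 4 occurrences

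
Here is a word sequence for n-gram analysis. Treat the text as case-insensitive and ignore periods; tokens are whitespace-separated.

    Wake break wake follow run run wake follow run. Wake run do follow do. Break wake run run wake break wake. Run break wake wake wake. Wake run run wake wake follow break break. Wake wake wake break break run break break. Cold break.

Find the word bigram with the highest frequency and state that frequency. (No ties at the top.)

"wake wake", 6 times

Bigram frequencies (highest first):
  wake wake: 6
  break wake: 5
  run wake: 4
  wake run: 4
  wake break: 3
  wake follow: 3
  … (12 more, each ≤ 3)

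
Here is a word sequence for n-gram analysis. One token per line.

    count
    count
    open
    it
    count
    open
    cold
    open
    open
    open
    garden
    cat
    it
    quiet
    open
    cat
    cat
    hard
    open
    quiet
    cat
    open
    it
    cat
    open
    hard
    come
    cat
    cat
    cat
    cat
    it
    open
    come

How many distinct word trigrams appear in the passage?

34 tokens → 32 trigram windows in total.
Repeated trigrams (each contributes count−1 duplicates):
  cat cat cat: 2
1 duplicate windows → 32 − 1 = 31 distinct.

31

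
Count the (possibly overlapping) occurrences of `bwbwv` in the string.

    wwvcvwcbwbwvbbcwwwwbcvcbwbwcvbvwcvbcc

Sliding a length-5 window over the 37 characters (33 positions):
  position 8–12: bwbwv

1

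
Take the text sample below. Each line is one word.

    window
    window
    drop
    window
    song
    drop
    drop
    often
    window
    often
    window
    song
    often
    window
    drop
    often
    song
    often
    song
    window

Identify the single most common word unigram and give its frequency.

Unigram frequencies (highest first):
  window: 7
  often: 5
  drop: 4
  song: 4

"window", 7 times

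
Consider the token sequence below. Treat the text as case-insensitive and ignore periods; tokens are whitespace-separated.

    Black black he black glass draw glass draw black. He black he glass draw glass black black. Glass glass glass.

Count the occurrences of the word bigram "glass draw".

3

Scanning the 19 overlapping bigram windows for "glass draw":
  position 5–6: glass draw
  position 7–8: glass draw
  position 13–14: glass draw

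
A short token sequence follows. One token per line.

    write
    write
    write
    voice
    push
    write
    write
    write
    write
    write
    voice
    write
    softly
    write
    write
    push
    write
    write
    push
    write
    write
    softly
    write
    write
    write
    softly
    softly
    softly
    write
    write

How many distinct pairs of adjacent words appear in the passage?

9

30 tokens → 29 bigram windows in total.
Repeated bigrams (each contributes count−1 duplicates):
  write write: 12
  push write: 3
  softly write: 3
  write softly: 3
  softly softly: 2
  write push: 2
  write voice: 2
20 duplicate windows → 29 − 20 = 9 distinct.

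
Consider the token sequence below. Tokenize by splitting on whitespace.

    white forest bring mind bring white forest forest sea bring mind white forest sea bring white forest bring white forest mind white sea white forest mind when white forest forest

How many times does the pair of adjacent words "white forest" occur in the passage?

7

Scanning the 29 overlapping bigram windows for "white forest":
  position 1–2: white forest
  position 6–7: white forest
  position 12–13: white forest
  position 16–17: white forest
  position 19–20: white forest
  position 24–25: white forest
  position 28–29: white forest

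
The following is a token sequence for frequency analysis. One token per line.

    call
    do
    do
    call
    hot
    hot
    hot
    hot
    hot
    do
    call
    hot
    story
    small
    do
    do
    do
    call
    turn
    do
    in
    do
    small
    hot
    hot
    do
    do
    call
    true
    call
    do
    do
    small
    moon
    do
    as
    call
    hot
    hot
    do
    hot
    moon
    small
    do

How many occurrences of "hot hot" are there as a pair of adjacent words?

6

Scanning the 43 overlapping bigram windows for "hot hot":
  position 5–6: hot hot
  position 6–7: hot hot
  position 7–8: hot hot
  position 8–9: hot hot
  position 24–25: hot hot
  position 38–39: hot hot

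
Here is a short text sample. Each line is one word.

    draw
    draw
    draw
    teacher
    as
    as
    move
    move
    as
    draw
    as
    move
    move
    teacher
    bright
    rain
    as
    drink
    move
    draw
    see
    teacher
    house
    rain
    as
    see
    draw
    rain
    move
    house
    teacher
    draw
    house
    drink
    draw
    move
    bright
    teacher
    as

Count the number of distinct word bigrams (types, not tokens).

39 tokens → 38 bigram windows in total.
Repeated bigrams (each contributes count−1 duplicates):
  as move: 2
  draw draw: 2
  move move: 2
  rain as: 2
  teacher as: 2
5 duplicate windows → 38 − 5 = 33 distinct.

33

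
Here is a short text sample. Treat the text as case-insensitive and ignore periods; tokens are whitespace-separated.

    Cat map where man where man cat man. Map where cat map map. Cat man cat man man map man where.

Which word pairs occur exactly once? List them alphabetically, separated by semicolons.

man man; map cat; map man; map map; where cat

Bigram counts meeting the condition (exactly once):
  man man: 1
  map cat: 1
  map man: 1
  map map: 1
  where cat: 1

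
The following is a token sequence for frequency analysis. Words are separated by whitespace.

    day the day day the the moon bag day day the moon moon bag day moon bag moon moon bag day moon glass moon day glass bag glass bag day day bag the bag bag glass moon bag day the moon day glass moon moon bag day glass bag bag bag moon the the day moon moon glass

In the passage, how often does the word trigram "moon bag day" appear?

5

Scanning the 56 overlapping trigram windows for "moon bag day":
  position 7–9: moon bag day
  position 13–15: moon bag day
  position 19–21: moon bag day
  position 37–39: moon bag day
  position 45–47: moon bag day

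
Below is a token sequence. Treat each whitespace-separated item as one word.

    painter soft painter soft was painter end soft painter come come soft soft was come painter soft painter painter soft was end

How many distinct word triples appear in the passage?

18

22 tokens → 20 trigram windows in total.
Repeated trigrams (each contributes count−1 duplicates):
  painter soft painter: 2
  painter soft was: 2
2 duplicate windows → 20 − 2 = 18 distinct.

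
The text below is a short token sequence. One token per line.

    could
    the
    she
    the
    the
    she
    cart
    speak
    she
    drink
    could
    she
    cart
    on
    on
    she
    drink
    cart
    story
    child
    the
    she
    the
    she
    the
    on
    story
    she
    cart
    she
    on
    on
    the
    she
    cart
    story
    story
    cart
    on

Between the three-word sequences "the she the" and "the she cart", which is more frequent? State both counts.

"the she the" (3 vs 2)

"the she the": 3 occurrences
"the she cart": 2 occurrences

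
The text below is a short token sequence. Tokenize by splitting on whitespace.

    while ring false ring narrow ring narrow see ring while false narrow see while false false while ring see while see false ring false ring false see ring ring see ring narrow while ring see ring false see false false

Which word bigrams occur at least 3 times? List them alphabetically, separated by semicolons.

Bigram counts meeting the condition (at least 3 times):
  false ring: 3
  ring false: 4
  ring narrow: 3
  ring see: 3
  see ring: 4
  while ring: 3

false ring; ring false; ring narrow; ring see; see ring; while ring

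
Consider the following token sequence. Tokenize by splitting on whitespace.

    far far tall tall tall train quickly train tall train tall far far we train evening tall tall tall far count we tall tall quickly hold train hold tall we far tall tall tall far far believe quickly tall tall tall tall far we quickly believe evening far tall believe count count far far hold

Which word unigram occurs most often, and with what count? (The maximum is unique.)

Unigram frequencies (highest first):
  tall: 19
  far: 12
  train: 5
  quickly: 4
  we: 4
  count: 3
  … (3 more, each ≤ 3)

"tall", 19 times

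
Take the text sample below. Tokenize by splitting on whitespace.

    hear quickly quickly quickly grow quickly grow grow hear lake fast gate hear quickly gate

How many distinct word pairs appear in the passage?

11

15 tokens → 14 bigram windows in total.
Repeated bigrams (each contributes count−1 duplicates):
  hear quickly: 2
  quickly grow: 2
  quickly quickly: 2
3 duplicate windows → 14 − 3 = 11 distinct.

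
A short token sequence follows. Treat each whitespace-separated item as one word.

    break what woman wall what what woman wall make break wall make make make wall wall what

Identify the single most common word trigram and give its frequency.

"what woman wall", 2 times

Trigram frequencies (highest first):
  what woman wall: 2
  break what woman: 1
  woman wall what: 1
  wall what what: 1
  what what woman: 1
  woman wall make: 1
  … (8 more, each ≤ 1)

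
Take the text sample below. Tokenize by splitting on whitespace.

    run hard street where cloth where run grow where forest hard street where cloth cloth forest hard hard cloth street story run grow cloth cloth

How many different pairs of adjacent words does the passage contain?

25 tokens → 24 bigram windows in total.
Repeated bigrams (each contributes count−1 duplicates):
  cloth cloth: 2
  forest hard: 2
  hard street: 2
  run grow: 2
  street where: 2
  where cloth: 2
6 duplicate windows → 24 − 6 = 18 distinct.

18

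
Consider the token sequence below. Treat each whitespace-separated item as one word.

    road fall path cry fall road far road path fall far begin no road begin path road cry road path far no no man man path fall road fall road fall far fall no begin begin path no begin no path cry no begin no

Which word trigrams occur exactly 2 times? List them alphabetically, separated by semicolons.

fall road fall; no begin no

Trigram counts meeting the condition (exactly 2 times):
  fall road fall: 2
  no begin no: 2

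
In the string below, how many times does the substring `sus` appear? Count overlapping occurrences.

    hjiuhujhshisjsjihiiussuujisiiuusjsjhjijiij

Sliding a length-3 window over the 42 characters (40 positions):
  (no match at any position)

0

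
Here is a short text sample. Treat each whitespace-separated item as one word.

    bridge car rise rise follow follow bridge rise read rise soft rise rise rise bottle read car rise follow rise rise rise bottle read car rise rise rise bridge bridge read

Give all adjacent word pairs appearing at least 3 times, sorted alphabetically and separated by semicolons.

car rise; rise rise

Bigram counts meeting the condition (at least 3 times):
  car rise: 3
  rise rise: 7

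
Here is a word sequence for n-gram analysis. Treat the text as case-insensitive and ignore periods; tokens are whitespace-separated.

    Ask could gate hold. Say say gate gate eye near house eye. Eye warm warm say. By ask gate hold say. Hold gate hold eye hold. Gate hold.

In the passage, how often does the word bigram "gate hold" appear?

4

Scanning the 27 overlapping bigram windows for "gate hold":
  position 3–4: gate hold
  position 19–20: gate hold
  position 23–24: gate hold
  position 27–28: gate hold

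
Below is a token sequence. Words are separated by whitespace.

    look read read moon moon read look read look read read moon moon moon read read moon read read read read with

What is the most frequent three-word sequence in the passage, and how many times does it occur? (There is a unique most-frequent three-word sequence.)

"read read moon", 3 times

Trigram frequencies (highest first):
  read read moon: 3
  look read read: 2
  read moon moon: 2
  moon moon read: 2
  read look read: 2
  moon read read: 2
  … (6 more, each ≤ 2)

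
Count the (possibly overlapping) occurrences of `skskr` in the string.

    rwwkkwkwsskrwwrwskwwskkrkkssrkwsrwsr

0

Sliding a length-5 window over the 36 characters (32 positions):
  (no match at any position)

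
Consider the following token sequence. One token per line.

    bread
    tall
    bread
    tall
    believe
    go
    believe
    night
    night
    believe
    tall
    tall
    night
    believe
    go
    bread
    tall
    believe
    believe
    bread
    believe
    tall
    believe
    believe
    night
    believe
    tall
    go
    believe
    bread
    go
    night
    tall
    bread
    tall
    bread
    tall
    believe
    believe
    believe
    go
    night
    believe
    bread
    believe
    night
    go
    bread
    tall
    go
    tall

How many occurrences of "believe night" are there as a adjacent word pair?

3

Scanning the 50 overlapping bigram windows for "believe night":
  position 7–8: believe night
  position 24–25: believe night
  position 45–46: believe night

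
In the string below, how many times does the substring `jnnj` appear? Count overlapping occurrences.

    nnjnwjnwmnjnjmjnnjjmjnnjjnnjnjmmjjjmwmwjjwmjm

3

Sliding a length-4 window over the 45 characters (42 positions):
  position 15–18: jnnj
  position 21–24: jnnj
  position 25–28: jnnj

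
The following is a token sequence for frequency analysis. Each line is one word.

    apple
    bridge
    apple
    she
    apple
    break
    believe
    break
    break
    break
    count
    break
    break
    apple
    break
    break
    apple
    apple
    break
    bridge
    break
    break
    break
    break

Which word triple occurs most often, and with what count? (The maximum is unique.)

"break break break", 3 times

Trigram frequencies (highest first):
  break break break: 3
  break break apple: 2
  apple bridge apple: 1
  bridge apple she: 1
  apple she apple: 1
  she apple break: 1
  … (13 more, each ≤ 1)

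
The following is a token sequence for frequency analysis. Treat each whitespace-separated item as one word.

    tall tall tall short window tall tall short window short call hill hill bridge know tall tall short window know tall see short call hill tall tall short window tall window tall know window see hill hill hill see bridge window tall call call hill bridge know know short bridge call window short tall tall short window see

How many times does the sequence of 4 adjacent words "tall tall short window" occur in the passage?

5

Scanning the 55 overlapping 4-gram windows for "tall tall short window":
  position 2–5: tall tall short window
  position 6–9: tall tall short window
  position 16–19: tall tall short window
  position 26–29: tall tall short window
  position 54–57: tall tall short window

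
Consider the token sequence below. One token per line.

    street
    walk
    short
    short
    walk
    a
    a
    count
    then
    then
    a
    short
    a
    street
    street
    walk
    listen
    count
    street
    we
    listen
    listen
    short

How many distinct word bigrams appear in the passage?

23 tokens → 22 bigram windows in total.
Repeated bigrams (each contributes count−1 duplicates):
  street walk: 2
1 duplicate windows → 22 − 1 = 21 distinct.

21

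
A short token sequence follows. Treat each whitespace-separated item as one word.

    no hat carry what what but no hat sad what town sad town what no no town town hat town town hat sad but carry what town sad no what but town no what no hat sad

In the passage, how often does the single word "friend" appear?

0

Scanning the 37 tokens for "friend":
  (none found)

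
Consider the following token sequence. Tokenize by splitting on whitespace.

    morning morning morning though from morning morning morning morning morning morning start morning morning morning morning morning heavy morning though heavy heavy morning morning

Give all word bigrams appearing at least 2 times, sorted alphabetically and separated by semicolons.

Bigram counts meeting the condition (at least 2 times):
  heavy morning: 2
  morning morning: 12
  morning though: 2

heavy morning; morning morning; morning though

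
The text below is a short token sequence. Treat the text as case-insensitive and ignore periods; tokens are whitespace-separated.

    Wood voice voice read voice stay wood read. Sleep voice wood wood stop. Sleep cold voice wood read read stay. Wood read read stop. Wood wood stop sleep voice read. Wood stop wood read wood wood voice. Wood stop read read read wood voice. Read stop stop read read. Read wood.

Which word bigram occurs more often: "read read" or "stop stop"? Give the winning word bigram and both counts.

"read read" (6 vs 1)

"read read": 6 occurrences
"stop stop": 1 occurrence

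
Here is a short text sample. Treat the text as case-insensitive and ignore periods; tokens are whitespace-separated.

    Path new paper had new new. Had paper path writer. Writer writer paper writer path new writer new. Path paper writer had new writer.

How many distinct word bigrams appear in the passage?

18

24 tokens → 23 bigram windows in total.
Repeated bigrams (each contributes count−1 duplicates):
  had new: 2
  new writer: 2
  paper writer: 2
  path new: 2
  writer writer: 2
5 duplicate windows → 23 − 5 = 18 distinct.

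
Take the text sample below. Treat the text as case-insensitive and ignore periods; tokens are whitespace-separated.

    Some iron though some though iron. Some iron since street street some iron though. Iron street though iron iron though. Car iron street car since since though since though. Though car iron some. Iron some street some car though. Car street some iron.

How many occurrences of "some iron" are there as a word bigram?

Scanning the 42 overlapping bigram windows for "some iron":
  position 1–2: some iron
  position 7–8: some iron
  position 12–13: some iron
  position 33–34: some iron
  position 42–43: some iron

5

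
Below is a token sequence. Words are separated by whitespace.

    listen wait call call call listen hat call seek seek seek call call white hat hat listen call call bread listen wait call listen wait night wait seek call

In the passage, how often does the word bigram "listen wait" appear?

3

Scanning the 28 overlapping bigram windows for "listen wait":
  position 1–2: listen wait
  position 21–22: listen wait
  position 24–25: listen wait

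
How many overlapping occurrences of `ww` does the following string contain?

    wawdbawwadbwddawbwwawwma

3

Sliding a length-2 window over the 24 characters (23 positions):
  position 7–8: ww
  position 18–19: ww
  position 21–22: ww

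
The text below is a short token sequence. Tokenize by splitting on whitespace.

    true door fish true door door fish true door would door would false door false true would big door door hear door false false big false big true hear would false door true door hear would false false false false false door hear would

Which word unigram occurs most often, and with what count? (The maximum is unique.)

Unigram frequencies (highest first):
  door: 12
  false: 11
  true: 6
  would: 6
  hear: 4
  big: 3
  … (1 more, each ≤ 2)

"door", 12 times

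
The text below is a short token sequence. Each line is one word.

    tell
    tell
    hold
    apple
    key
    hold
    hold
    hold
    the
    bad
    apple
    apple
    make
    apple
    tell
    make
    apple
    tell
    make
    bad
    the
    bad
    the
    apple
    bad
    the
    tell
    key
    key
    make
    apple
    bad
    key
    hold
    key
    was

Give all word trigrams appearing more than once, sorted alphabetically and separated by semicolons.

Trigram counts meeting the condition (more than once):
  apple tell make: 2
  make apple tell: 2

apple tell make; make apple tell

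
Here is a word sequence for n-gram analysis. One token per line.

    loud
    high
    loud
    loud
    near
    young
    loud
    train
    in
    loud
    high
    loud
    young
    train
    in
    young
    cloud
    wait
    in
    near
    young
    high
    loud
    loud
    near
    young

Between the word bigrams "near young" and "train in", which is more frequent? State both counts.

"near young" (3 vs 2)

"near young": 3 occurrences
"train in": 2 occurrences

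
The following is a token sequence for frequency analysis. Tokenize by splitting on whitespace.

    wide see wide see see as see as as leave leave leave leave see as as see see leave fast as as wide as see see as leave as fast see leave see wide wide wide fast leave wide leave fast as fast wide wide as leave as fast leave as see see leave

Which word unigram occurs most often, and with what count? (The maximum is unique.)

"as", 14 times

Unigram frequencies (highest first):
  as: 14
  see: 13
  leave: 12
  wide: 9
  fast: 6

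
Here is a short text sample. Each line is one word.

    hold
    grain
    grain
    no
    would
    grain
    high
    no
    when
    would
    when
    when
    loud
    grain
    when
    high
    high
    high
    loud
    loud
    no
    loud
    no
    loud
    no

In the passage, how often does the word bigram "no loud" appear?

Scanning the 24 overlapping bigram windows for "no loud":
  position 21–22: no loud
  position 23–24: no loud

2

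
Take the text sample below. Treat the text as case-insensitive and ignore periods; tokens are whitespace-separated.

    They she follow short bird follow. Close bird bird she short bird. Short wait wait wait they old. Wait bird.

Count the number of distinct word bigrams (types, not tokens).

17

20 tokens → 19 bigram windows in total.
Repeated bigrams (each contributes count−1 duplicates):
  short bird: 2
  wait wait: 2
2 duplicate windows → 19 − 2 = 17 distinct.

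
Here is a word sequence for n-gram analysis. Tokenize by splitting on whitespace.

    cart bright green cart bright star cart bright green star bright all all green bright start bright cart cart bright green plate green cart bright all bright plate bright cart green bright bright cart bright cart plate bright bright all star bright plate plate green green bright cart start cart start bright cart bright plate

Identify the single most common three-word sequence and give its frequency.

"cart bright green", 3 times

Trigram frequencies (highest first):
  cart bright green: 3
  green cart bright: 2
  start bright cart: 2
  bright cart bright: 2
  bright green cart: 1
  cart bright star: 1
  … (42 more, each ≤ 1)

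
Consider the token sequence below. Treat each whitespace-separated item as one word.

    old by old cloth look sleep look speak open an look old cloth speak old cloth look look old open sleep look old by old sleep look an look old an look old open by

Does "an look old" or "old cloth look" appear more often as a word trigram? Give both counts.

"an look old": 3 occurrences
"old cloth look": 2 occurrences

"an look old" (3 vs 2)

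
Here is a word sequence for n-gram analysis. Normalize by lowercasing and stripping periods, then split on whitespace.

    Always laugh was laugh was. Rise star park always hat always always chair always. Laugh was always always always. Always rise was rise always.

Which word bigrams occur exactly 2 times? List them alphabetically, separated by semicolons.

Bigram counts meeting the condition (exactly 2 times):
  always laugh: 2
  was rise: 2

always laugh; was rise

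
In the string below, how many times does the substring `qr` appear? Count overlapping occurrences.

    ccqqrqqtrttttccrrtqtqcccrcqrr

2

Sliding a length-2 window over the 29 characters (28 positions):
  position 4–5: qr
  position 27–28: qr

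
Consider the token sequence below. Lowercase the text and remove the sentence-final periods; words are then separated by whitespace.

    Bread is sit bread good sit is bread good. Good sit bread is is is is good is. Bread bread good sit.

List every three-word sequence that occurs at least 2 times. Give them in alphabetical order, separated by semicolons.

bread good sit; is is is

Trigram counts meeting the condition (at least 2 times):
  bread good sit: 2
  is is is: 2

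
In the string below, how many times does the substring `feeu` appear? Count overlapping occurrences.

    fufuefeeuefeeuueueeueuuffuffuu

Sliding a length-4 window over the 30 characters (27 positions):
  position 6–9: feeu
  position 11–14: feeu

2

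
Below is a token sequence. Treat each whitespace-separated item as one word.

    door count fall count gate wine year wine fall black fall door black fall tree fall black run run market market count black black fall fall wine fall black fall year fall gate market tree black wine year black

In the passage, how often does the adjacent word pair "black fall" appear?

Scanning the 38 overlapping bigram windows for "black fall":
  position 10–11: black fall
  position 13–14: black fall
  position 24–25: black fall
  position 29–30: black fall

4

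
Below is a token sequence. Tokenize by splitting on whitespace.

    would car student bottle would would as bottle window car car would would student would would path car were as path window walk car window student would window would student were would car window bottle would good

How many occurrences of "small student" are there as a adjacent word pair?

0

Scanning the 36 overlapping bigram windows for "small student":
  (none found)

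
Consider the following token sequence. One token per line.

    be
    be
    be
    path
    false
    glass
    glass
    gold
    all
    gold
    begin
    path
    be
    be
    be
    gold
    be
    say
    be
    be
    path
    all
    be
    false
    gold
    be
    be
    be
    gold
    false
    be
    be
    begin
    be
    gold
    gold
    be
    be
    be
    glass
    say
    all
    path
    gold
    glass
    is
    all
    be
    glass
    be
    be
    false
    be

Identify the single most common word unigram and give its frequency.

Unigram frequencies (highest first):
  be: 23
  gold: 8
  glass: 5
  path: 4
  false: 4
  all: 4
  … (3 more, each ≤ 2)

"be", 23 times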